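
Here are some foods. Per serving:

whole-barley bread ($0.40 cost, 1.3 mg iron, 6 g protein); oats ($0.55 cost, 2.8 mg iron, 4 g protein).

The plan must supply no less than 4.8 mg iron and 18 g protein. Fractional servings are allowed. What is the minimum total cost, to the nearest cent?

$1.33

Check every corner: each single food scaled to meet both minima, and each pair solved so both constraints bind.
whole-barley bread only: max(4.8/1.3, 18/6) = 3.692 servings → $1.48.
oats only: max(4.8/2.8, 18/4) = 4.5 servings → $2.48.
whole-barley bread + oats with both tight: 2.69 servings and 0.4655 servings → $1.33.
Cheapest feasible corner: $1.33.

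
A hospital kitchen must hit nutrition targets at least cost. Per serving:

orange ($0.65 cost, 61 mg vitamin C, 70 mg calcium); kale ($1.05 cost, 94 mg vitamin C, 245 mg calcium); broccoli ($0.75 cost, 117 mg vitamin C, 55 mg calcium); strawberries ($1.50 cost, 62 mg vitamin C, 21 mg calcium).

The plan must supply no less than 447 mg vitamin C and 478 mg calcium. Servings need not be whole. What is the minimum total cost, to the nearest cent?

$3.46

The cheapest plan sits at a corner of the feasible region — with two constraints it uses at most two foods.
orange only: max(447/61, 478/70) = 7.328 servings → $4.76.
kale only: max(447/94, 478/245) = 4.755 servings → $4.99.
broccoli only: max(447/117, 478/55) = 8.691 servings → $6.52.
strawberries only: max(447/62, 478/21) = 22.76 servings → $34.14.
orange + kale: the both-tight solution has a negative serving — not a feasible corner.
orange + broccoli with both tight: 6.482 servings and 0.441 servings → $4.54.
orange + strawberries with both tight: 6.619 servings and 0.697 servings → $5.35.
kale + broccoli with both tight: 1.334 servings and 2.749 servings → $3.46.
kale + strawberries with both tight: 1.532 servings and 4.887 servings → $8.94.
broccoli + strawberries: intersection lies outside the first quadrant.
The minimum over all feasible corners is $3.46.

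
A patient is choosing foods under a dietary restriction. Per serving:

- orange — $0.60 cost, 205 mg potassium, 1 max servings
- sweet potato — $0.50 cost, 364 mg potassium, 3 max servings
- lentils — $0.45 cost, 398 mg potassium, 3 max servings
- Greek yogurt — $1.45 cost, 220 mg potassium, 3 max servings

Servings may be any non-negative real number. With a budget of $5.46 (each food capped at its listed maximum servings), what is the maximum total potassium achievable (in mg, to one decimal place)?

2796.0 mg

Potassium per dollar: lentils 884.4, sweet potato 728, orange 341.7, Greek yogurt 151.7.
Take 3 servings of lentils: spends $1.35, +1194.0 mg potassium (running total 1194.0 mg).
Take 3 servings of sweet potato: spends $1.50, +1092.0 mg potassium (running total 2286.0 mg).
Take 1 serving of orange: spends $0.60, +205.0 mg potassium (running total 2491.0 mg).
Take 1.386 servings of Greek yogurt: spends $2.01, +305.0 mg potassium (running total 2796.0 mg).
Greedy by best ratio exhausts the cost allowance optimally: 2796.0 mg.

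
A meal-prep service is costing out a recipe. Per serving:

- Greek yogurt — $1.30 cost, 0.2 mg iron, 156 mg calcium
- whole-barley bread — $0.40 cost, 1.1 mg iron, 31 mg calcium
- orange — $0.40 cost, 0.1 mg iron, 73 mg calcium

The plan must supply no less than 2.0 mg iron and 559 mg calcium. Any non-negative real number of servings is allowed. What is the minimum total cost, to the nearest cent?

$3.33

Minimising a linear cost over {iron ≥ 2.0, calcium ≥ 559, servings ≥ 0} — the optimum is at a vertex, using one or two foods.
Greek yogurt only: max(2.0/0.2, 559/156) = 10 servings → $13.00.
whole-barley bread only: max(2.0/1.1, 559/31) = 18.03 servings → $7.21.
orange only: max(2.0/0.1, 559/73) = 20 servings → $8.00.
Greek yogurt + whole-barley bread with both tight: 3.343 servings and 1.21 servings → $4.83.
Greek yogurt + orange: intersection lies outside the first quadrant.
whole-barley bread + orange with both tight: 1.167 servings and 7.162 servings → $3.33.
Cheapest feasible corner: $3.33.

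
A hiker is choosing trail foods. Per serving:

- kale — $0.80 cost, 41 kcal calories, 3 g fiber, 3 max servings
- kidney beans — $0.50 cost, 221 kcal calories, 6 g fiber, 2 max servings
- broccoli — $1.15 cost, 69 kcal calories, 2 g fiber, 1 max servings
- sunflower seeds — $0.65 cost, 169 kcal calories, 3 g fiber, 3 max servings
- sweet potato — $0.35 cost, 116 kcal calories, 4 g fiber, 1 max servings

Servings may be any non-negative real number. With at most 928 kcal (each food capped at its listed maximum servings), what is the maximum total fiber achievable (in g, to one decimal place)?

30.2 g

Fiber per kcal: kale 0.07317, sweet potato 0.03448, broccoli 0.02899, kidney beans 0.02715, sunflower seeds 0.01775.
Take 3 servings of kale: uses 123 kcal, +9.0 g fiber (running total 9.0 g).
Take 1 serving of sweet potato: uses 116 kcal, +4.0 g fiber (running total 13.0 g).
Take 1 serving of broccoli: uses 69 kcal, +2.0 g fiber (running total 15.0 g).
Take 2 servings of kidney beans: uses 442 kcal, +12.0 g fiber (running total 27.0 g).
Take 1.053 servings of sunflower seeds: uses 178 kcal, +3.2 g fiber (running total 30.2 g).
Filling greedily by fiber-per-kcal is optimal for one linear limit, giving 30.2 g.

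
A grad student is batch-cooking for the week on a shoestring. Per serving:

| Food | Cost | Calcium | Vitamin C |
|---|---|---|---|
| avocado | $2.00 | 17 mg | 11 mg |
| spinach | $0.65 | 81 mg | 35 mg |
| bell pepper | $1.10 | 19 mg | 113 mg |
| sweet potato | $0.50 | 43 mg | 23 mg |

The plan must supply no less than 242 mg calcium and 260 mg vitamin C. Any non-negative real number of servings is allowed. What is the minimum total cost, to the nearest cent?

$3.35

At the optimum either one food covers both requirements or two foods hit both targets exactly; no other combination can be cheaper.
avocado only: max(242/17, 260/11) = 23.64 servings → $47.27.
spinach only: max(242/81, 260/35) = 7.429 servings → $4.83.
bell pepper only: max(242/19, 260/113) = 12.74 servings → $14.01.
sweet potato only: max(242/43, 260/23) = 11.3 servings → $5.65.
avocado + spinach with both targets exact would need a negative amount; discard.
avocado + bell pepper with both tight: 13.09 servings and 1.027 servings → $27.30.
avocado + sweet potato: intersection lies outside the first quadrant.
spinach + bell pepper with both tight: 2.64 servings and 1.483 servings → $3.35.
spinach + sweet potato with both targets exact would need a negative amount; discard.
bell pepper + sweet potato with both tight: 1.27 servings and 5.067 servings → $3.93.
The minimum over all feasible corners is $3.35.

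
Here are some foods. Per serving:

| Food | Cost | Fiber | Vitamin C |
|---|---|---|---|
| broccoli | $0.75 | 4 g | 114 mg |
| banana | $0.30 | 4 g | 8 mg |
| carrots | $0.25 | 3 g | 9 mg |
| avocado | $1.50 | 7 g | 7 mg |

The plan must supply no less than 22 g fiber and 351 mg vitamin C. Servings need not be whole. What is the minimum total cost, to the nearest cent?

$2.95

Two binding constraints pin down two serving amounts, so the optimal mix uses at most two foods. The candidates are each food alone (scaled to the tighter of fiber/vitamin C) and each pair with both constraints tight.
broccoli only: max(22/4, 351/114) = 5.5 servings → $4.12.
banana only: max(22/4, 351/8) = 43.88 servings → $13.16.
carrots only: max(22/3, 351/9) = 39 servings → $9.75.
avocado only: max(22/7, 351/7) = 50.14 servings → $75.21.
broccoli + banana with both tight: 2.896 servings and 2.604 servings → $2.95.
broccoli + carrots with both tight: 2.794 servings and 3.608 servings → $3.00.
broccoli + avocado with both tight: 2.991 servings and 1.434 servings → $4.39.
banana + carrots: intersection lies outside the first quadrant.
banana + avocado: intersection lies outside the first quadrant.
carrots + avocado: intersection lies outside the first quadrant.
The minimum over all feasible corners is $2.95.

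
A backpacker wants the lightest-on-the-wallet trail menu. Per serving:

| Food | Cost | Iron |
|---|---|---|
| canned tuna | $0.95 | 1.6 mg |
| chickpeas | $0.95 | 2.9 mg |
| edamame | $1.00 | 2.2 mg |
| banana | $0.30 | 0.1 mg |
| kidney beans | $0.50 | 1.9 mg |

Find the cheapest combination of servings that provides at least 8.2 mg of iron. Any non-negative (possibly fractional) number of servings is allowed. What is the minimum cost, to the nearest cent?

$2.16

Cost per mg of iron: kidney beans $0.2632, chickpeas $0.3276, edamame $0.4545, canned tuna $0.5938, banana $3.0000.
With no serving limits, use only kidney beans: 8.2 mg / 1.9 mg = 4.316 servings × $0.50 = $2.16.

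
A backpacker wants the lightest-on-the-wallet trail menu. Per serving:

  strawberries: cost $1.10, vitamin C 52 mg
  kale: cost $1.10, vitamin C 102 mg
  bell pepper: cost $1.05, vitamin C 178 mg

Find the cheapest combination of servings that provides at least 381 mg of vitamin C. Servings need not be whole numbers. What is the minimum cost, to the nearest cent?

$2.25

Cost per mg of vitamin C: bell pepper $0.0059, kale $0.0108, strawberries $0.0212.
With no serving limits, use only bell pepper: 381 mg / 178 mg = 2.14 servings × $1.05 = $2.25.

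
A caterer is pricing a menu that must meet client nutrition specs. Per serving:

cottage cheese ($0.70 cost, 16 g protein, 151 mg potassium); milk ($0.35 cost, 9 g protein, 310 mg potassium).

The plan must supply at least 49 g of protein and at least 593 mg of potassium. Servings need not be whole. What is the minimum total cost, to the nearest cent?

$1.91

Compare the cost at each extreme point of the feasible region.
cottage cheese only: max(49/16, 593/151) = 3.927 servings → $2.75.
milk only: max(49/9, 593/310) = 5.444 servings → $1.91.
cottage cheese + milk with both tight: 2.736 servings and 0.5801 servings → $2.12.
So the least-cost plan costs $1.91.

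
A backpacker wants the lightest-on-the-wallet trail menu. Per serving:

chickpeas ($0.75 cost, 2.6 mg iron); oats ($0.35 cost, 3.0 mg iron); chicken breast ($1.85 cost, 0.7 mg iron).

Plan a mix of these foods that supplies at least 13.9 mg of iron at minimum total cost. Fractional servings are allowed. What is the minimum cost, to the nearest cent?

$1.62

Cost per mg of iron: oats $0.1167, chickpeas $0.2885, chicken breast $2.6429.
With no serving limits, use only oats: 13.9 mg / 3.0 mg = 4.633 servings × $0.35 = $1.62.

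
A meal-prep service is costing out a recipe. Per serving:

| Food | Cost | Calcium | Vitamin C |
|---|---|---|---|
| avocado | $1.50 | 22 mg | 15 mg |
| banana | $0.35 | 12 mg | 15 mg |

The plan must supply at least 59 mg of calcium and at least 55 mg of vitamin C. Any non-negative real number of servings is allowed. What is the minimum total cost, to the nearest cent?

$1.72

This is a tiny linear program; its minimum lies at a vertex of the feasible set. List the vertices and price them.
avocado only: max(59/22, 55/15) = 3.667 servings → $5.50.
banana only: max(59/12, 55/15) = 4.917 servings → $1.72.
avocado + banana with both tight: 1.5 servings and 2.167 servings → $3.01.
Cheapest feasible corner: $1.72.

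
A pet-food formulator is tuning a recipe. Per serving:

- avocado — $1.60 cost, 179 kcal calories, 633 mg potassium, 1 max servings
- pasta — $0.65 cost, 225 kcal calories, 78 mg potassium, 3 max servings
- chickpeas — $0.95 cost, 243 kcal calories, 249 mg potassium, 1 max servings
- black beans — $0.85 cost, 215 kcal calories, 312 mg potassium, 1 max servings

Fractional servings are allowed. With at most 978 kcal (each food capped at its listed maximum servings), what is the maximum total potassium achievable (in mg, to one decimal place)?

Potassium per kcal: avocado 3.536, black beans 1.451, chickpeas 1.025, pasta 0.3467.
Take 1 serving of avocado: uses 179 kcal, +633.0 mg potassium (running total 633.0 mg).
Take 1 serving of black beans: uses 215 kcal, +312.0 mg potassium (running total 945.0 mg).
Take 1 serving of chickpeas: uses 243 kcal, +249.0 mg potassium (running total 1194.0 mg).
Take 1.516 servings of pasta: uses 341 kcal, +118.2 mg potassium (running total 1312.2 mg).
Greedy by best ratio exhausts the calories allowance optimally: 1312.2 mg.

1312.2 mg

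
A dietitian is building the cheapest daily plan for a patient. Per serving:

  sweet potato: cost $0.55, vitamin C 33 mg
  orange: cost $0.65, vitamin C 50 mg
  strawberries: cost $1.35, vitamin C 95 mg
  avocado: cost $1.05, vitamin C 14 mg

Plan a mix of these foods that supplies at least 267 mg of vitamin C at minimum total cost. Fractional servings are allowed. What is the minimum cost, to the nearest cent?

Cost per mg of vitamin C: orange $0.0130, strawberries $0.0142, sweet potato $0.0167, avocado $0.0750.
With no serving limits, use only orange: 267 mg / 50 mg = 5.34 servings × $0.65 = $3.47.

$3.47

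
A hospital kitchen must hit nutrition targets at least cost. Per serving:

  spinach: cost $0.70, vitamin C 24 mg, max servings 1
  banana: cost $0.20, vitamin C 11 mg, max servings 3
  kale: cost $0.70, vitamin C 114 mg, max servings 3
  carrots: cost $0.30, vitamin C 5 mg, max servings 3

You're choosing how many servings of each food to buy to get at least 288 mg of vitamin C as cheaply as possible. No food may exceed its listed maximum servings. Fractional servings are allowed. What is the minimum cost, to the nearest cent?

Cost per mg of vitamin C: kale $0.0061, banana $0.0182, spinach $0.0292, carrots $0.0600.
Take 2.526 servings of kale: +288.0 mg vitamin C for $1.77 (total $1.77, still need 0.0 mg).
Filling from the cheapest source first is optimal under one linear minimum: $1.77.

$1.77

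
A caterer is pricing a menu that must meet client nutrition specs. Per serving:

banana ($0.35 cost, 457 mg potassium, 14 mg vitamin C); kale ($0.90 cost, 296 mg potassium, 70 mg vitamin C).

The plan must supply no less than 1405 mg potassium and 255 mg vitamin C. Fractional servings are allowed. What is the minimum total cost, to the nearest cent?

For a min-cost LP with two ≥-constraints, a basic feasible solution has at most two positive variables.
banana only: max(1405/457, 255/14) = 18.21 servings → $6.38.
kale only: max(1405/296, 255/70) = 4.747 servings → $4.27.
banana + kale with both tight: 0.8213 servings and 3.479 servings → $3.42.
Cheapest feasible corner: $3.42.

$3.42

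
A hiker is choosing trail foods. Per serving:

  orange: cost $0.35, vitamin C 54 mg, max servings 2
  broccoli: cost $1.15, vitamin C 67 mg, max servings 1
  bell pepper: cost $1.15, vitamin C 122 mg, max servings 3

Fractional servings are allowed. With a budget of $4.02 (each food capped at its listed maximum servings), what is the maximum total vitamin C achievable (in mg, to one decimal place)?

Vitamin C per dollar: orange 154.3, bell pepper 106.1, broccoli 58.26.
Take 2 servings of orange: spends $0.70, +108.0 mg vitamin C (running total 108.0 mg).
Take 2.887 servings of bell pepper: spends $3.32, +352.2 mg vitamin C (running total 460.2 mg).
Greedy by best ratio exhausts the cost allowance optimally: 460.2 mg.

460.2 mg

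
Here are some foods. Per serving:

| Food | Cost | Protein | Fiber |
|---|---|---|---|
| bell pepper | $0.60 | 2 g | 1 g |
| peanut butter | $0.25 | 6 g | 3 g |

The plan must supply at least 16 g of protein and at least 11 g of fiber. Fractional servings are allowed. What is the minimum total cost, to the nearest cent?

For a min-cost LP with two ≥-constraints, a basic feasible solution has at most two positive variables.
bell pepper only: max(16/2, 11/1) = 11 servings → $6.60.
peanut butter only: max(16/6, 11/3) = 3.667 servings → $0.92.
bell pepper + peanut butter (both tight): parallel constraints — no distinct corner.
The minimum over all feasible corners is $0.92.

$0.92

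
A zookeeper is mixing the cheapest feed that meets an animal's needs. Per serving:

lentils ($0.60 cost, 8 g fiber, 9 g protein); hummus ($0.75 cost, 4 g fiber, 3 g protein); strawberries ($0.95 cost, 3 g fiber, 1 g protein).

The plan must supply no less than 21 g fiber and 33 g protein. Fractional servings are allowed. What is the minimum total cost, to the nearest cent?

$2.20

With two linear requirements the optimum uses one or two foods; enumerate the corners.
lentils only: max(21/8, 33/9) = 3.667 servings → $2.20.
hummus only: max(21/4, 33/3) = 11 servings → $8.25.
strawberries only: max(21/3, 33/1) = 33 servings → $31.35.
lentils + hummus: the both-tight solution has a negative serving — not a feasible corner.
lentils + strawberries: the both-tight solution has a negative serving — not a feasible corner.
hummus + strawberries: intersection lies outside the first quadrant.
The minimum over all feasible corners is $2.20.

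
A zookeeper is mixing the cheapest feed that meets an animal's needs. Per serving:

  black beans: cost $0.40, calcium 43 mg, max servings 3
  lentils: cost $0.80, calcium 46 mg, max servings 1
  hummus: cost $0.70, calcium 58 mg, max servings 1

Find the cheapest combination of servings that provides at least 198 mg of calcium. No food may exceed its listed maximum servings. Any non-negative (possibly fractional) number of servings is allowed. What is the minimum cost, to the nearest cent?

$2.09

Cost per mg of calcium: black beans $0.0093, hummus $0.0121, lentils $0.0174.
Take 3 servings of black beans: +129.0 mg calcium for $1.20 (total $1.20, still need 69.0 mg).
Take 1 serving of hummus: +58.0 mg calcium for $0.70 (total $1.90, still need 11.0 mg).
Take 0.2391 servings of lentils: +11.0 mg calcium for $0.19 (total $2.09, still need 0.0 mg).
Greedy by cheapest-per-mg is optimal for a single linear constraint, so the minimum cost is $2.09.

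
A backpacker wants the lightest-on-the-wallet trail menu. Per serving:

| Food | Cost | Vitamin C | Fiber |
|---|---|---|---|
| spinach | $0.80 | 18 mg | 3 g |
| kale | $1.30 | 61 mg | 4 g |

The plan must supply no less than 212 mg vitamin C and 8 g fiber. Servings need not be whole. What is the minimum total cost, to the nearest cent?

$4.52

Minimising a linear cost over {vitamin C ≥ 212, fiber ≥ 8, servings ≥ 0} — the optimum is at a vertex, using one or two foods.
spinach only: max(212/18, 8/3) = 11.78 servings → $9.42.
kale only: max(212/61, 8/4) = 3.475 servings → $4.52.
spinach + kale with both targets exact would need a negative amount; discard.
Cheapest feasible corner: $4.52.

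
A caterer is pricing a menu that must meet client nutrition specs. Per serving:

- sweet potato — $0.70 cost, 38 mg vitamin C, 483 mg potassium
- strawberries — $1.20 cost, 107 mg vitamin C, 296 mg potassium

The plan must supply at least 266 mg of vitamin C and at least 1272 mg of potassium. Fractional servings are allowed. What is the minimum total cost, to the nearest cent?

For a min-cost LP with two ≥-constraints, a basic feasible solution has at most two positive variables.
sweet potato only: max(266/38, 1272/483) = 7 servings → $4.90.
strawberries only: max(266/107, 1272/296) = 4.297 servings → $5.16.
sweet potato + strawberries with both tight: 1.419 servings and 1.982 servings → $3.37.
So the least-cost plan costs $3.37.

$3.37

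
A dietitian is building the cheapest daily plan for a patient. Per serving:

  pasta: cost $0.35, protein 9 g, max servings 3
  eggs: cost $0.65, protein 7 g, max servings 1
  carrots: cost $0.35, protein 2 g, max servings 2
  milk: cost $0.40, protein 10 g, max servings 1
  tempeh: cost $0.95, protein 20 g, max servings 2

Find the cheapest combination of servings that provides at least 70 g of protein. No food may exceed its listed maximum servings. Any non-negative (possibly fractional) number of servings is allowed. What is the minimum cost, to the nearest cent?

$3.02

Cost per g of protein: pasta $0.0389, milk $0.0400, tempeh $0.0475, eggs $0.0929, carrots $0.1750.
Take 3 servings of pasta: +27.0 g protein for $1.05 (total $1.05, still need 43.0 g).
Take 1 serving of milk: +10.0 g protein for $0.40 (total $1.45, still need 33.0 g).
Take 1.65 servings of tempeh: +33.0 g protein for $1.57 (total $3.02, still need 0.0 g).
Filling from the cheapest source first is optimal under one linear minimum: $3.02.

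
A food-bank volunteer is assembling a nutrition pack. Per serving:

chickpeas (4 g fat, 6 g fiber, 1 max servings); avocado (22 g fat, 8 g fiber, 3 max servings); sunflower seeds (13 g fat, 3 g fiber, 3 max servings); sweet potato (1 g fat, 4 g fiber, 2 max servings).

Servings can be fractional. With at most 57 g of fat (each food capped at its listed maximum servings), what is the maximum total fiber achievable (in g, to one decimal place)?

Fiber per g fat: sweet potato 4, chickpeas 1.5, avocado 0.3636, sunflower seeds 0.2308.
Take 2 servings of sweet potato: uses 2 g fat, +8.0 g fiber (running total 8.0 g).
Take 1 serving of chickpeas: uses 4 g fat, +6.0 g fiber (running total 14.0 g).
Take 2.318 servings of avocado: uses 51 g fat, +18.5 g fiber (running total 32.5 g).
Greedy by best ratio exhausts the fat allowance optimally: 32.5 g.

32.5 g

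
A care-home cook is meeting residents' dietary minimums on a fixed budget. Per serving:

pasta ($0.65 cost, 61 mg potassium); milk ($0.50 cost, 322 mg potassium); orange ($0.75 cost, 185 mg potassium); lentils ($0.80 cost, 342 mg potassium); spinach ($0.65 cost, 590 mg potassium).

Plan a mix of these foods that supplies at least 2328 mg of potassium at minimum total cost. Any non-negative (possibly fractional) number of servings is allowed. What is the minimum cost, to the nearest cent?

Cost per mg of potassium: spinach $0.0011, milk $0.0016, lentils $0.0023, orange $0.0041, pasta $0.0107.
With no serving limits, use only spinach: 2328 mg / 590 mg = 3.946 servings × $0.65 = $2.56.

$2.56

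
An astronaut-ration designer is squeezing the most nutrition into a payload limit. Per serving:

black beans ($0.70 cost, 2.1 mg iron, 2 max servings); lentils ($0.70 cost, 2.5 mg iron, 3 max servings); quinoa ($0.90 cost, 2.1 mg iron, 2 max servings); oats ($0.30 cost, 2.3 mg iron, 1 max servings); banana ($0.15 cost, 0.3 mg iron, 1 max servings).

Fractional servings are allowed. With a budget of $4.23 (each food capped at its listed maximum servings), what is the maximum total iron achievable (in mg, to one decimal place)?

Iron per dollar: oats 7.667, lentils 3.571, black beans 3, quinoa 2.333, banana 2.
Take 1 serving of oats: spends $0.30, +2.3 mg iron (running total 2.3 mg).
Take 3 servings of lentils: spends $2.10, +7.5 mg iron (running total 9.8 mg).
Take 2 servings of black beans: spends $1.40, +4.2 mg iron (running total 14.0 mg).
Take 0.4778 servings of quinoa: spends $0.43, +1.0 mg iron (running total 15.0 mg).
Greedy by best ratio exhausts the cost allowance optimally: 15.0 mg.

15.0 mg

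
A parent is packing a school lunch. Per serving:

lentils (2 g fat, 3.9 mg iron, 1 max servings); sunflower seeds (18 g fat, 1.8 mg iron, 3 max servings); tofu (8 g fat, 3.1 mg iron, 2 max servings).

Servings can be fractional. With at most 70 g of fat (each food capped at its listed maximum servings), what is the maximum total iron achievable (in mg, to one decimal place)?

Iron per g fat: lentils 1.95, tofu 0.3875, sunflower seeds 0.1.
Take 1 serving of lentils: uses 2 g fat, +3.9 mg iron (running total 3.9 mg).
Take 2 servings of tofu: uses 16 g fat, +6.2 mg iron (running total 10.1 mg).
Take 2.889 servings of sunflower seeds: uses 52 g fat, +5.2 mg iron (running total 15.3 mg).
Greedy by best ratio exhausts the fat allowance optimally: 15.3 mg.

15.3 mg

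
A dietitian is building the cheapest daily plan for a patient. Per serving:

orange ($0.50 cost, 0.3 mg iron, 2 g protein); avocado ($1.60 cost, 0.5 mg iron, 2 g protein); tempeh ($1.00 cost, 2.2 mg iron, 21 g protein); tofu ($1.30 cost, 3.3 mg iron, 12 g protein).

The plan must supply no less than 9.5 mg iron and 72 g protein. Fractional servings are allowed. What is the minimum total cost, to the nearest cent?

With two linear requirements the optimum uses one or two foods; enumerate the corners.
orange only: max(9.5/0.3, 72/2) = 36 servings → $18.00.
avocado only: max(9.5/0.5, 72/2) = 36 servings → $57.60.
tempeh only: max(9.5/2.2, 72/21) = 4.318 servings → $4.32.
tofu only: max(9.5/3.3, 72/12) = 6 servings → $7.80.
orange + avocado: intersection lies outside the first quadrant.
orange + tempeh with both tight: 21.63 servings and 1.368 servings → $12.18.
orange + tofu with both targets exact would need a negative amount; discard.
avocado + tempeh with both tight: 6.738 servings and 2.787 servings → $13.57.
avocado + tofu: intersection lies outside the first quadrant.
tempeh + tofu with both tight: 2.881 servings and 0.958 servings → $4.13.
Cheapest feasible corner: $4.13.

$4.13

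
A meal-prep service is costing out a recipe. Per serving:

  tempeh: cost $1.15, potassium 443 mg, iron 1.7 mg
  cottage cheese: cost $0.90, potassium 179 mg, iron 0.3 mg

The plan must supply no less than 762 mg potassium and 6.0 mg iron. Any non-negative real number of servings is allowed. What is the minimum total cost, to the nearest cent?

$4.06

Check every corner: each single food scaled to meet both minima, and each pair solved so both constraints bind.
tempeh only: max(762/443, 6.0/1.7) = 3.529 servings → $4.06.
cottage cheese only: max(762/179, 6.0/0.3) = 20 servings → $18.00.
tempeh + cottage cheese with both targets exact would need a negative amount; discard.
The minimum over all feasible corners is $4.06.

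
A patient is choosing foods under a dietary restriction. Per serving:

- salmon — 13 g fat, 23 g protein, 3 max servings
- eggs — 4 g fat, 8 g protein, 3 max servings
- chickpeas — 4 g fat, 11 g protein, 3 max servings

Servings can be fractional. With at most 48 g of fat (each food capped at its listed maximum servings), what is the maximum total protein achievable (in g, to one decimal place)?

Protein per g fat: chickpeas 2.75, eggs 2, salmon 1.769.
Take 3 servings of chickpeas: uses 12 g fat, +33.0 g protein (running total 33.0 g).
Take 3 servings of eggs: uses 12 g fat, +24.0 g protein (running total 57.0 g).
Take 1.846 servings of salmon: uses 24 g fat, +42.5 g protein (running total 99.5 g).
Filling greedily by protein-per-g fat is optimal for one linear limit, giving 99.5 g.

99.5 g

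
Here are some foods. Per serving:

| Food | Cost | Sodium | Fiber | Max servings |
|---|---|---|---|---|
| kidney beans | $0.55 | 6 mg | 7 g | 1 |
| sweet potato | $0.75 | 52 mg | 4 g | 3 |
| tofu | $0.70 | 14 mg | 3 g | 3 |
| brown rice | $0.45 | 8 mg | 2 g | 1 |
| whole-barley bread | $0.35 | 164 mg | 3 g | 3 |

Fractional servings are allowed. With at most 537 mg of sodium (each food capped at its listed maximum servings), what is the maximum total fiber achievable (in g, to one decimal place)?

35.9 g

Fiber per mg sodium: kidney beans 1.167, brown rice 0.25, tofu 0.2143, sweet potato 0.07692, whole-barley bread 0.01829.
Take 1 serving of kidney beans: uses 6 mg sodium, +7.0 g fiber (running total 7.0 g).
Take 1 serving of brown rice: uses 8 mg sodium, +2.0 g fiber (running total 9.0 g).
Take 3 servings of tofu: uses 42 mg sodium, +9.0 g fiber (running total 18.0 g).
Take 3 servings of sweet potato: uses 156 mg sodium, +12.0 g fiber (running total 30.0 g).
Take 1.982 servings of whole-barley bread: uses 325 mg sodium, +5.9 g fiber (running total 35.9 g).
Greedy by best ratio exhausts the sodium allowance optimally: 35.9 g.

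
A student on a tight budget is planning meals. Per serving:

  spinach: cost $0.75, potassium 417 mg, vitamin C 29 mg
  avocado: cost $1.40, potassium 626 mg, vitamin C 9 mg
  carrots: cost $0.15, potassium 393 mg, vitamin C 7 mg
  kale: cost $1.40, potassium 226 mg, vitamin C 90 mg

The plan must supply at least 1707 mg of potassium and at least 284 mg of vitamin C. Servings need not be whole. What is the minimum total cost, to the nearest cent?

$4.53

Check every corner: each single food scaled to meet both minima, and each pair solved so both constraints bind.
spinach only: max(1707/417, 284/29) = 9.793 servings → $7.34.
avocado only: max(1707/626, 284/9) = 31.56 servings → $44.18.
carrots only: max(1707/393, 284/7) = 40.57 servings → $6.09.
kale only: max(1707/226, 284/90) = 7.553 servings → $10.57.
spinach + avocado: the both-tight solution has a negative serving — not a feasible corner.
spinach + carrots with both targets exact would need a negative amount; discard.
spinach + kale with both tight: 2.888 servings and 2.225 servings → $5.28.
avocado + carrots: the both-tight solution has a negative serving — not a feasible corner.
avocado + kale with both tight: 1.647 servings and 2.991 servings → $6.49.
carrots + kale with both tight: 2.647 servings and 2.95 servings → $4.53.
Cheapest feasible corner: $4.53.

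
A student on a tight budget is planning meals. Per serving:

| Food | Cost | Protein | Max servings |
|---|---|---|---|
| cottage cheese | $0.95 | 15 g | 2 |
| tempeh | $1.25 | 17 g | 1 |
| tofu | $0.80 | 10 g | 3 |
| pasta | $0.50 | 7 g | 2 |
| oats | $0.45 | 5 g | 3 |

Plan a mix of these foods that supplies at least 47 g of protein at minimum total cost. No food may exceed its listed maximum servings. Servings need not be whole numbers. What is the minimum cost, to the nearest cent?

$3.12

Cost per g of protein: cottage cheese $0.0633, pasta $0.0714, tempeh $0.0735, tofu $0.0800, oats $0.0900.
Take 2 servings of cottage cheese: +30.0 g protein for $1.90 (total $1.90, still need 17.0 g).
Take 2 servings of pasta: +14.0 g protein for $1.00 (total $2.90, still need 3.0 g).
Take 0.1765 servings of tempeh: +3.0 g protein for $0.22 (total $3.12, still need 0.0 g).
Filling from the cheapest source first is optimal under one linear minimum: $3.12.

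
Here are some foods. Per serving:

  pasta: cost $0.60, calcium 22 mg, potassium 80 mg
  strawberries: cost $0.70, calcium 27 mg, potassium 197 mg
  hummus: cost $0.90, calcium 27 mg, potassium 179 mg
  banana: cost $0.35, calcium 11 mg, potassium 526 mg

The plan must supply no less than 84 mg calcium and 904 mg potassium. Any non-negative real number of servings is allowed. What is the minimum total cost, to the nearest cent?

Two binding constraints pin down two serving amounts, so the optimal mix uses at most two foods. The candidates are each food alone (scaled to the tighter of calcium/potassium) and each pair with both constraints tight.
pasta only: max(84/22, 904/80) = 11.3 servings → $6.78.
strawberries only: max(84/27, 904/197) = 4.589 servings → $3.21.
hummus only: max(84/27, 904/179) = 5.05 servings → $4.55.
banana only: max(84/11, 904/526) = 7.636 servings → $2.67.
pasta + strawberries: intersection lies outside the first quadrant.
pasta + hummus: intersection lies outside the first quadrant.
pasta + banana with both tight: 3.202 servings and 1.232 servings → $2.35.
strawberries + hummus: intersection lies outside the first quadrant.
strawberries + banana with both tight: 2.845 servings and 0.6531 servings → $2.22.
hummus + banana with both tight: 2.799 servings and 0.7661 servings → $2.79.
So the least-cost plan costs $2.22.

$2.22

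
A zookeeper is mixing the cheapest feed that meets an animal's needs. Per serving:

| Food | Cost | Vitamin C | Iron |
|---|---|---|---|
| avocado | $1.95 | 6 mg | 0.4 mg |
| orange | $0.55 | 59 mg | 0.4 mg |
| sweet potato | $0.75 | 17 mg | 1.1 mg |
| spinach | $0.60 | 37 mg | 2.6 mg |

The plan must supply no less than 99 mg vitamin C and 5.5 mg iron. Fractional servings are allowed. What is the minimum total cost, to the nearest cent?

$1.45

The cheapest plan sits at a corner of the feasible region — with two constraints it uses at most two foods.
avocado only: max(99/6, 5.5/0.4) = 16.5 servings → $32.17.
orange only: max(99/59, 5.5/0.4) = 13.75 servings → $7.56.
sweet potato only: max(99/17, 5.5/1.1) = 5.824 servings → $4.37.
spinach only: max(99/37, 5.5/2.6) = 2.676 servings → $1.61.
avocado + orange with both tight: 13.44 servings and 0.3113 servings → $26.38.
avocado + sweet potato: intersection lies outside the first quadrant.
avocado + spinach: the both-tight solution has a negative serving — not a feasible corner.
orange + sweet potato with both tight: 0.2651 servings and 4.904 servings → $3.82.
orange + spinach with both tight: 0.3889 servings and 2.056 servings → $1.45.
sweet potato + spinach: intersection lies outside the first quadrant.
So the least-cost plan costs $1.45.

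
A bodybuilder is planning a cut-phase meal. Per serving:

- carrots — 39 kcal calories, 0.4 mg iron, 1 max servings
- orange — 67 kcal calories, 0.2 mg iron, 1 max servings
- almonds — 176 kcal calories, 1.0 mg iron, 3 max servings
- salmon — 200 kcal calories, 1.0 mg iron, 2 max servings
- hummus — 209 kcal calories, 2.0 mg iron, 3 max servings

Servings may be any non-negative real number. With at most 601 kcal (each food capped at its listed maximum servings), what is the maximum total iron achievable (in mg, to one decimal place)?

5.8 mg

Iron per kcal: carrots 0.01026, hummus 0.009569, almonds 0.005682, salmon 0.005, orange 0.002985.
Take 1 serving of carrots: uses 39 kcal, +0.4 mg iron (running total 0.4 mg).
Take 2.689 servings of hummus: uses 562 kcal, +5.4 mg iron (running total 5.8 mg).
Filling greedily by iron-per-kcal is optimal for one linear limit, giving 5.8 mg.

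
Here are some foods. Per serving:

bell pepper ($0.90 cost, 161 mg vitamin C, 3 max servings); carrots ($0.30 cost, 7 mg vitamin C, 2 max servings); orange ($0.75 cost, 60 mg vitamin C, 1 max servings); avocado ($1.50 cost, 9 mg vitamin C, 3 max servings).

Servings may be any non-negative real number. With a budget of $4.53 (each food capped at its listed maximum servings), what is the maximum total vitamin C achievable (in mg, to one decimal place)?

Vitamin C per dollar: bell pepper 178.9, orange 80, carrots 23.33, avocado 6.
Take 3 servings of bell pepper: spends $2.70, +483.0 mg vitamin C (running total 483.0 mg).
Take 1 serving of orange: spends $0.75, +60.0 mg vitamin C (running total 543.0 mg).
Take 2 servings of carrots: spends $0.60, +14.0 mg vitamin C (running total 557.0 mg).
Take 0.32 servings of avocado: spends $0.48, +2.9 mg vitamin C (running total 559.9 mg).
Greedy by best ratio exhausts the cost allowance optimally: 559.9 mg.

559.9 mg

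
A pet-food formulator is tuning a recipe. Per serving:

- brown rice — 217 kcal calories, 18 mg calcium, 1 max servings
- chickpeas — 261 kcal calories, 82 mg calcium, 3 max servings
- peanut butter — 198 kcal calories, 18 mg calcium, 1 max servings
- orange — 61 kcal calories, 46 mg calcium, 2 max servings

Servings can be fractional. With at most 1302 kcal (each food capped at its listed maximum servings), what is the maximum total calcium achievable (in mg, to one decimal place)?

Calcium per kcal: orange 0.7541, chickpeas 0.3142, peanut butter 0.09091, brown rice 0.08295.
Take 2 servings of orange: uses 122 kcal, +92.0 mg calcium (running total 92.0 mg).
Take 3 servings of chickpeas: uses 783 kcal, +246.0 mg calcium (running total 338.0 mg).
Take 1 serving of peanut butter: uses 198 kcal, +18.0 mg calcium (running total 356.0 mg).
Take 0.9171 servings of brown rice: uses 199 kcal, +16.5 mg calcium (running total 372.5 mg).
Greedy by best ratio exhausts the calories allowance optimally: 372.5 mg.

372.5 mg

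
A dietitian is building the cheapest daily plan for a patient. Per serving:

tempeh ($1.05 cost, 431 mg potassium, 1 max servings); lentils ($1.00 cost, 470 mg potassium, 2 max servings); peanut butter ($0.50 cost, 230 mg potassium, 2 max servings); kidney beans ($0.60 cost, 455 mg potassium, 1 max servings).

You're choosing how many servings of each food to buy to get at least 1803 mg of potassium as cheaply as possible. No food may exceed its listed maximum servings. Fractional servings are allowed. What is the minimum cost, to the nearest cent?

Cost per mg of potassium: kidney beans $0.0013, lentils $0.0021, peanut butter $0.0022, tempeh $0.0024.
Take 1 serving of kidney beans: +455.0 mg potassium for $0.60 (total $0.60, still need 1348.0 mg).
Take 2 servings of lentils: +940.0 mg potassium for $2.00 (total $2.60, still need 408.0 mg).
Take 1.774 servings of peanut butter: +408.0 mg potassium for $0.89 (total $3.49, still need 0.0 mg).
Filling from the cheapest source first is optimal under one linear minimum: $3.49.

$3.49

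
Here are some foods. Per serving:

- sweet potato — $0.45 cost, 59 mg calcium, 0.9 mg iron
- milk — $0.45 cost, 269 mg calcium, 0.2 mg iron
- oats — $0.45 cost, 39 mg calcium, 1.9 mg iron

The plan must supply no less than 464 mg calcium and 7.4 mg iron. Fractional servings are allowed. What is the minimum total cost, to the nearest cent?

An LP optimum is at a vertex; with two nutrient constraints at most two foods are used. Check each candidate.
sweet potato only: max(464/59, 7.4/0.9) = 8.222 servings → $3.70.
milk only: max(464/269, 7.4/0.2) = 37 servings → $16.65.
oats only: max(464/39, 7.4/1.9) = 11.9 servings → $5.35.
sweet potato + milk: the both-tight solution has a negative serving — not a feasible corner.
sweet potato + oats with both tight: 7.701 servings and 0.2468 servings → $3.58.
milk + oats with both tight: 1.178 servings and 3.771 servings → $2.23.
So the least-cost plan costs $2.23.

$2.23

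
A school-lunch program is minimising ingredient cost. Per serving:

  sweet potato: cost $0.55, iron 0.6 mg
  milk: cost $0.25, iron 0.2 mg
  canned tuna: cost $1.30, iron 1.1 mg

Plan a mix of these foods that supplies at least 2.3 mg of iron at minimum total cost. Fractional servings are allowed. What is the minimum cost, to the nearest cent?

Cost per mg of iron: sweet potato $0.9167, canned tuna $1.1818, milk $1.2500.
With no serving limits, use only sweet potato: 2.3 mg / 0.6 mg = 3.833 servings × $0.55 = $2.11.

$2.11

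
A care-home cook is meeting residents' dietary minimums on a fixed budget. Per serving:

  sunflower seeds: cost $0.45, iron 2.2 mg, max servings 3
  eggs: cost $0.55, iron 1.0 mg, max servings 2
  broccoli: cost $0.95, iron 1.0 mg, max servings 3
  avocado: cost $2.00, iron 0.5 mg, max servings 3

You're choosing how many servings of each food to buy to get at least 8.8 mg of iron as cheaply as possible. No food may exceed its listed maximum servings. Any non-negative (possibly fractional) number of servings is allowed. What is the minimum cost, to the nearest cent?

Cost per mg of iron: sunflower seeds $0.2045, eggs $0.5500, broccoli $0.9500, avocado $4.0000.
Take 3 servings of sunflower seeds: +6.6 mg iron for $1.35 (total $1.35, still need 2.2 mg).
Take 2 servings of eggs: +2.0 mg iron for $1.10 (total $2.45, still need 0.2 mg).
Take 0.2 servings of broccoli: +0.2 mg iron for $0.19 (total $2.64, still need 0.0 mg).
Filling from the cheapest source first is optimal under one linear minimum: $2.64.

$2.64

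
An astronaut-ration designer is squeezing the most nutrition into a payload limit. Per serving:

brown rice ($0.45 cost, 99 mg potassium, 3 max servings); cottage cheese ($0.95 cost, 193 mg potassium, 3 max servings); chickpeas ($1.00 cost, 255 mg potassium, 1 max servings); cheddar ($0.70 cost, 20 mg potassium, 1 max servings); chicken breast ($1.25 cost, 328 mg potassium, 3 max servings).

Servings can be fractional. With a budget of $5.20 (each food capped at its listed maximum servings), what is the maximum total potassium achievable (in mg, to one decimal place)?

1338.0 mg

Potassium per dollar: chicken breast 262.4, chickpeas 255, brown rice 220, cottage cheese 203.2, cheddar 28.57.
Take 3 servings of chicken breast: spends $3.75, +984.0 mg potassium (running total 984.0 mg).
Take 1 serving of chickpeas: spends $1.00, +255.0 mg potassium (running total 1239.0 mg).
Take 1 serving of brown rice: spends $0.45, +99.0 mg potassium (running total 1338.0 mg).
Greedy by best ratio exhausts the cost allowance optimally: 1338.0 mg.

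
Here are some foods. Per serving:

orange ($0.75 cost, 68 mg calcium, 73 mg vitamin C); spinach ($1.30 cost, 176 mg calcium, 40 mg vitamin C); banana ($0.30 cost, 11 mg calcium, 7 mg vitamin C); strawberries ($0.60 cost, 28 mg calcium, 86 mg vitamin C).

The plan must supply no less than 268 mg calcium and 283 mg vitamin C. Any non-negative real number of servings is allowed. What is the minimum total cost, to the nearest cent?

orange only: max(268/68, 283/73) = 3.941 servings → $2.96.
spinach only: max(268/176, 283/40) = 7.075 servings → $9.20.
banana only: max(268/11, 283/7) = 40.43 servings → $12.13.
strawberries only: max(268/28, 283/86) = 9.571 servings → $5.74.
orange + spinach with both tight: 3.859 servings and 0.0316 servings → $2.94.
orange + banana with both tight: 3.783 servings and 0.9786 servings → $3.13.
orange + strawberries with both targets exact would need a negative amount; discard.
spinach + banana with both targets exact would need a negative amount; discard.
spinach + strawberries with both tight: 1.079 servings and 2.789 servings → $3.08.
banana + strawberries with both tight: 20.17 servings and 1.649 servings → $7.04.
So the least-cost plan costs $2.94.

$2.94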